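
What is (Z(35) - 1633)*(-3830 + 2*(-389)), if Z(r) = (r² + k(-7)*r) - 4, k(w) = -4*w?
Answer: -2617344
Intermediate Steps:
Z(r) = -4 + r² + 28*r (Z(r) = (r² + (-4*(-7))*r) - 4 = (r² + 28*r) - 4 = -4 + r² + 28*r)
(Z(35) - 1633)*(-3830 + 2*(-389)) = ((-4 + 35² + 28*35) - 1633)*(-3830 + 2*(-389)) = ((-4 + 1225 + 980) - 1633)*(-3830 - 778) = (2201 - 1633)*(-4608) = 568*(-4608) = -2617344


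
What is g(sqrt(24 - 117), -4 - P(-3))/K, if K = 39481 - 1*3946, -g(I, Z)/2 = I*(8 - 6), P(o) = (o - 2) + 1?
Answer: -4*I*sqrt(93)/35535 ≈ -0.0010855*I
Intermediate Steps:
P(o) = -1 + o (P(o) = (-2 + o) + 1 = -1 + o)
g(I, Z) = -4*I (g(I, Z) = -2*I*(8 - 6) = -2*I*2 = -4*I)
K = 35535 (K = 39481 - 3946 = 35535)
g(sqrt(24 - 117), -4 - P(-3))/K = -4*sqrt(24 - 117)/35535 = -4*I*sqrt(93)*(1/35535) = -4*I*sqrt(93)/35535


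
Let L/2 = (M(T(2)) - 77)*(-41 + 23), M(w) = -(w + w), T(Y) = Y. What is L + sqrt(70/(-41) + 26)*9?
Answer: 2916 + 18*sqrt(10209)/41 ≈ 2960.4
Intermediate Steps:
M(w) = -2*w
L = 2916 (L = 2*((-2*2 - 77)*(-41 + 23)) = 2*((-4 - 77)*(-18)) = 2*(-81*(-18)) = 2*1458 = 2916)
L + sqrt(70/(-41) + 26)*9 = 2916 + sqrt(70/(-41) + 26)*9 = 2916 + sqrt(70*(-1/41) + 26)*9 = 2916 + sqrt(-70/41 + 26)*9 = 2916 + sqrt(996/41)*9 = 2916 + (2*sqrt(10209)/41)*9 = 2916 + 18*sqrt(10209)/41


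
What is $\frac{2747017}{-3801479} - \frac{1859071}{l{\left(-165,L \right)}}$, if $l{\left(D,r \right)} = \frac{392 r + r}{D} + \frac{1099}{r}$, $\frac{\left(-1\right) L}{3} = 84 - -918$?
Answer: $- \frac{1171674912668929577}{4499659663340809} \approx -260.39$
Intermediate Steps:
$L = -3006$ ($L = - 3 \left(84 - -918\right) = - 3 \left(84 + 918\right) = \left(-3\right) 1002 = -3006$)
$l{\left(D,r \right)} = \frac{1099}{r} + \frac{393 r}{D}$ ($l{\left(D,r \right)} = \frac{393 r}{D} + \frac{1099}{r} = \frac{1099}{r} + \frac{393 r}{D}$)
$\frac{2747017}{-3801479} - \frac{1859071}{l{\left(-165,L \right)}} = \frac{2747017}{-3801479} - \frac{1859071}{\frac{1099}{-3006} + 393 \left(-3006\right) \frac{1}{-165}} = 2747017 \left(- \frac{1}{3801479}\right) - \frac{1859071}{1099 \left(- \frac{1}{3006}\right) + 393 \left(-3006\right) \left(- \frac{1}{165}\right)} = - \frac{2747017}{3801479} - \frac{1859071}{- \frac{1099}{3006} + \frac{393786}{55}} = - \frac{2747017}{3801479} - \frac{1859071}{\frac{1183660271}{165330}} = - \frac{2747017}{3801479} - \frac{307360208430}{1183660271} = - \frac{1171674912668929577}{4499659663340809}$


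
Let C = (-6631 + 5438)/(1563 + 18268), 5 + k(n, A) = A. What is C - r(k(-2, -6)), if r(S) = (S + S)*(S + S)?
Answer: -9599397/19831 ≈ -484.06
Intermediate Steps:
k(n, A) = -5 + A
r(S) = 4*S² (r(S) = (2*S)*(2*S) = 4*S²)
C = -1193/19831 ≈ -0.060158
C - r(k(-2, -6)) = -1193/19831 - 4*(-5 - 6)² = -1193/19831 - 4*(-11)² = -1193/19831 - 4*121 = -1193/19831 - 1*484 = -1193/19831 - 484 = -9599397/19831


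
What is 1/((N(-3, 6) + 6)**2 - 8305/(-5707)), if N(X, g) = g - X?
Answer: 5707/1292380 ≈ 0.0044159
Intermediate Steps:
1/((N(-3, 6) + 6)**2 - 8305/(-5707)) = 1/(((6 - 1*(-3)) + 6)**2 - 8305/(-5707)) = 1/(((6 + 3) + 6)**2 - 8305*(-1/5707)) = 1/((9 + 6)**2 + 8305/5707) = 1/(15**2 + 8305/5707) = 1/(225 + 8305/5707) = 1/(1292380/5707) = 5707/1292380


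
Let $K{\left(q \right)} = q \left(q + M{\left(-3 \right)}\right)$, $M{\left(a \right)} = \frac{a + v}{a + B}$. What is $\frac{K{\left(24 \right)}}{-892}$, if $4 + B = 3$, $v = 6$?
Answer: $- \frac{279}{446} \approx -0.62556$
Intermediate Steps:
$B = -1$ ($B = -4 + 3 = -1$)
$M{\left(a \right)} = \frac{6 + a}{-1 + a}$ ($M{\left(a \right)} = \frac{a + 6}{a - 1} = \frac{6 + a}{-1 + a}$)
$K{\left(q \right)} = q \left(- \frac{3}{4} + q\right)$ ($K{\left(q \right)} = q \left(q + \frac{6 - 3}{-1 - 3}\right) = q \left(q + \frac{1}{-4} \cdot 3\right) = q \left(q - \frac{3}{4}\right) = q \left(- \frac{3}{4} + q\right)$)
$\frac{K{\left(24 \right)}}{-892} = \frac{\frac{1}{4} \cdot 24 \left(-3 + 4 \cdot 24\right)}{-892} = \frac{1}{4} \cdot 24 \left(-3 + 96\right) \left(- \frac{1}{892}\right) = \frac{1}{4} \cdot 24 \cdot 93 \left(- \frac{1}{892}\right) = 558 \left(- \frac{1}{892}\right) = - \frac{279}{446}$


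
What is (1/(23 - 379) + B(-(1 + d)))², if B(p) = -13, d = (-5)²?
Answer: 21427641/126736 ≈ 169.07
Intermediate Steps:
d = 25
(1/(23 - 379) + B(-(1 + d)))² = (1/(23 - 379) - 13)² = (1/(-356) - 13)² = (-1/356 - 13)² = (-4629/356)² = 21427641/126736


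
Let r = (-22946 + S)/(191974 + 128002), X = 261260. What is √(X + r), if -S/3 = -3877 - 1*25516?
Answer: √6687258017470042/159988 ≈ 511.14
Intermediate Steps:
S = 88179 (S = -3*(-3877 - 1*25516) = -3*(-3877 - 25516) = -3*(-29393) = 88179)
r = 65233/319976 (r = (-22946 + 88179)/(191974 + 128002) = 65233/319976 ≈ 0.20387)
√(X + r) = √(261260 + 65233/319976) = √(83596994993/319976) = √6687258017470042/159988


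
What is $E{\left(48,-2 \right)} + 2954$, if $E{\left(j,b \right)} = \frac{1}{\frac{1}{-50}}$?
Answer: $2904$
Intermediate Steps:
$E{\left(j,b \right)} = -50$ ($E{\left(j,b \right)} = \frac{1}{- \frac{1}{50}} = -50$)
$E{\left(48,-2 \right)} + 2954 = -50 + 2954 = 2904$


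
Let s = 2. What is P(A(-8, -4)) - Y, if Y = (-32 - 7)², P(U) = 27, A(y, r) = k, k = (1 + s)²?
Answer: -1494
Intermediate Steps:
k = 9 (k = (1 + 2)² = 3² = 9)
A(y, r) = 9
Y = 1521 (Y = (-39)² = 1521)
P(A(-8, -4)) - Y = 27 - 1*1521 = 27 - 1521 = -1494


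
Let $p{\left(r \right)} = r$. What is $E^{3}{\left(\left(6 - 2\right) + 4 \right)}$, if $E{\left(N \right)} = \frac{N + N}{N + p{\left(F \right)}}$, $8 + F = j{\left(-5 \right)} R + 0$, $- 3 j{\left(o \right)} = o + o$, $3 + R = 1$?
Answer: $- \frac{1728}{125} \approx -13.824$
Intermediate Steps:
$R = -2$ ($R = -3 + 1 = -2$)
$j{\left(o \right)} = - \frac{2 o}{3}$ ($j{\left(o \right)} = - \frac{o + o}{3} = - \frac{2 o}{3}$)
$F = - \frac{44}{3}$ ($F = -8 + \left(\left(- \frac{2}{3}\right) \left(-5\right) \left(-2\right) + 0\right) = -8 + \left(\frac{10}{3} \left(-2\right) + 0\right) = -8 + \left(- \frac{20}{3} + 0\right) = -8 - \frac{20}{3} = - \frac{44}{3} \approx -14.667$)
$E{\left(N \right)} = \frac{2 N}{- \frac{44}{3} + N}$ ($E{\left(N \right)} = \frac{N + N}{N - \frac{44}{3}} = \frac{2 N}{- \frac{44}{3} + N}$)
$E^{3}{\left(\left(6 - 2\right) + 4 \right)} = \left(\frac{6 \left(\left(6 - 2\right) + 4\right)}{-44 + 3 \left(\left(6 - 2\right) + 4\right)}\right)^{3} = \left(\frac{6 \left(4 + 4\right)}{-44 + 3 \left(4 + 4\right)}\right)^{3} = \left(6 \cdot 8 \frac{1}{-44 + 3 \cdot 8}\right)^{3} = \left(6 \cdot 8 \frac{1}{-44 + 24}\right)^{3} = \left(6 \cdot 8 \frac{1}{-20}\right)^{3} = \left(6 \cdot 8 \left(- \frac{1}{20}\right)\right)^{3} = \left(- \frac{12}{5}\right)^{3} = - \frac{1728}{125}$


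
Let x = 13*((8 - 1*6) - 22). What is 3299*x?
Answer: -857740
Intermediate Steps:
x = -260 (x = 13*((8 - 6) - 22) = 13*(2 - 22) = 13*(-20) = -260)
3299*x = 3299*(-260) = -857740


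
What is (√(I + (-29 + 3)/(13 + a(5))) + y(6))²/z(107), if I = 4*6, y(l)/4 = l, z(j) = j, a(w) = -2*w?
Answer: (72 + √138)²/963 ≈ 7.2831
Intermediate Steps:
y(l) = 4*l
I = 24
(√(I + (-29 + 3)/(13 + a(5))) + y(6))²/z(107) = (√(24 + (-29 + 3)/(13 - 2*5)) + 4*6)²/107 = (√(24 - 26/(13 - 10)) + 24)²*(1/107) = (√(24 - 26/3) + 24)²*(1/107) = (√(46/3) + 24)²*(1/107) = (√138/3 + 24)²*(1/107) = (24 + √138/3)²*(1/107) = (24 + √138/3)²/107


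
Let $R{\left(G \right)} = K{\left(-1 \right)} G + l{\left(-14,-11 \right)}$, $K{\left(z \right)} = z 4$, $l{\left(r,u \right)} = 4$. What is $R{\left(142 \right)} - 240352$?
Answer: $-240916$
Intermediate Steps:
$K{\left(z \right)} = 4 z$
$R{\left(G \right)} = 4 - 4 G$ ($R{\left(G \right)} = 4 \left(-1\right) G + 4 = - 4 G + 4 = 4 - 4 G$)
$R{\left(142 \right)} - 240352 = \left(4 - 568\right) - 240352 = -564 - 240352 = -240916$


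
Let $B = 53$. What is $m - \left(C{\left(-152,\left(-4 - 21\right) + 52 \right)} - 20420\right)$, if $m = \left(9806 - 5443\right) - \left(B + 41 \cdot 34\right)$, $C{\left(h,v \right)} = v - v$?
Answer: $23336$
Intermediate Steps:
$C{\left(h,v \right)} = 0$
$m = 2916$ ($m = \left(9806 - 5443\right) - \left(53 + 41 \cdot 34\right) = \left(9806 - 5443\right) - \left(53 + 1394\right) = 4363 - 1447 = 2916$)
$m - \left(C{\left(-152,\left(-4 - 21\right) + 52 \right)} - 20420\right) = 2916 - \left(0 - 20420\right) = 2916 - -20420 = 2916 + 20420 = 23336$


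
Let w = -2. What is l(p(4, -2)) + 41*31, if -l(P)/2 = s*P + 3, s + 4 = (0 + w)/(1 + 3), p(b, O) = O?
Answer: 1247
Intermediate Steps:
s = -9/2 (s = -4 + (0 - 2)/(1 + 3) = -4 - 2/4 = -4 - 2*1/4 = -4 - 1/2 = -9/2 ≈ -4.5000)
l(P) = -6 + 9*P (l(P) = -2*(-9*P/2 + 3) = -2*(3 - 9*P/2) = -6 + 9*P)
l(p(4, -2)) + 41*31 = (-6 + 9*(-2)) + 41*31 = (-6 - 18) + 1271 = -24 + 1271 = 1247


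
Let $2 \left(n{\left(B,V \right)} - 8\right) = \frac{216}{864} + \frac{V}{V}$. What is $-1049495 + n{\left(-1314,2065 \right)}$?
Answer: $- \frac{8395891}{8} \approx -1.0495 \cdot 10^{6}$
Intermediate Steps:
$n{\left(B,V \right)} = \frac{69}{8}$ ($n{\left(B,V \right)} = 8 + \frac{\frac{216}{864} + \frac{V}{V}}{2} = 8 + \frac{216 \cdot \frac{1}{864} + 1}{2} = 8 + \frac{\frac{1}{4} + 1}{2} = 8 + \frac{1}{2} \cdot \frac{5}{4} = 8 + \frac{5}{8} = \frac{69}{8}$)
$-1049495 + n{\left(-1314,2065 \right)} = -1049495 + \frac{69}{8} = - \frac{8395891}{8}$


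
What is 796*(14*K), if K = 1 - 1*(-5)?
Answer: 66864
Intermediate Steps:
K = 6 (K = 1 + 5 = 6)
796*(14*K) = 796*(14*6) = 796*84 = 66864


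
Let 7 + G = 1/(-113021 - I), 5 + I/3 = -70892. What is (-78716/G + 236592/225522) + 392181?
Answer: 3526496602096157/8741345481 ≈ 4.0343e+5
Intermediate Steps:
I = -212691 (I = -15 + 3*(-70892) = -15 - 212676 = -212691)
G = -697689/99670 (G = -7 + 1/(-113021 - 1*(-212691)) = -7 + 1/(-113021 + 212691) = -7 + 1/99670 = -697689/99670 ≈ -7.0000)
(-78716/G + 236592/225522) + 392181 = (-78716/(-697689/99670) + 236592/225522) + 392181 = (-78716*(-99670/697689) + 236592*(1/225522)) + 392181 = (7845623720/697689 + 13144/12529) + 392181 = 98306990012096/8741345481 + 392181 = 3526496602096157/8741345481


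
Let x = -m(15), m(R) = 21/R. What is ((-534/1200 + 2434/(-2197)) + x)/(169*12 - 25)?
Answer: -1297493/880118200 ≈ -0.0014742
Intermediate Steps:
x = -7/5 (x = -21/15 = -1*7/5 = -7/5 ≈ -1.4000)
((-534/1200 + 2434/(-2197)) + x)/(169*12 - 25) = ((-534/1200 + 2434/(-2197)) - 7/5)/(169*12 - 25) = ((-534*1/1200 + 2434*(-1/2197)) - 7/5)/(2028 - 25) = ((-89/200 - 2434/2197) - 7/5)/2003 = (-682333/439400 - 7/5)*(1/2003) = -1297493/439400*1/2003 = -1297493/880118200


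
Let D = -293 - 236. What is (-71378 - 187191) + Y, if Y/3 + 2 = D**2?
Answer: 580948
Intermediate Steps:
D = -529
Y = 839517 (Y = -6 + 3*(-529)**2 = -6 + 3*279841 = -6 + 839523 = 839517)
(-71378 - 187191) + Y = (-71378 - 187191) + 839517 = -258569 + 839517 = 580948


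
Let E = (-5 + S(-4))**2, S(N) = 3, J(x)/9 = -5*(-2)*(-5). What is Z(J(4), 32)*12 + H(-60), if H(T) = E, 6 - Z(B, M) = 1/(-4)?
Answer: 79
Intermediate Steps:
J(x) = -450 (J(x) = 9*(-5*(-2)*(-5)) = 9*(10*(-5)) = 9*(-50) = -450)
Z(B, M) = 25/4 (Z(B, M) = 6 - 1/(-4) = 6 - 1*(-1/4) = 6 + 1/4 = 25/4)
E = 4 (E = (-5 + 3)**2 = (-2)**2 = 4)
H(T) = 4
Z(J(4), 32)*12 + H(-60) = (25/4)*12 + 4 = 75 + 4 = 79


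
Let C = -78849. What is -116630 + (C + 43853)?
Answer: -151626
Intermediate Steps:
-116630 + (C + 43853) = -116630 + (-78849 + 43853) = -116630 - 34996 = -151626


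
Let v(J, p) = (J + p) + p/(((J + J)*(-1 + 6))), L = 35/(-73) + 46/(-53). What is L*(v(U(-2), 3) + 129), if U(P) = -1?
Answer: -6813391/38690 ≈ -176.10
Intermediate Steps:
L = -5213/3869 (L = 35*(-1/73) + 46*(-1/53) = -35/73 - 46/53 = -5213/3869 ≈ -1.3474)
v(J, p) = J + p + p/(10*J) (v(J, p) = (J + p) + p/(((2*J)*5)) = (J + p) + p/((10*J)) = (J + p) + p*(1/(10*J)) = (J + p) + p/(10*J) = J + p + p/(10*J))
L*(v(U(-2), 3) + 129) = -5213*((-1 + 3 + (⅒)*3/(-1)) + 129)/3869 = -5213*((-1 + 3 + (⅒)*3*(-1)) + 129)/3869 = -5213*((-1 + 3 - 3/10) + 129)/3869 = -5213*(17/10 + 129)/3869 = -5213/3869*1307/10 = -6813391/38690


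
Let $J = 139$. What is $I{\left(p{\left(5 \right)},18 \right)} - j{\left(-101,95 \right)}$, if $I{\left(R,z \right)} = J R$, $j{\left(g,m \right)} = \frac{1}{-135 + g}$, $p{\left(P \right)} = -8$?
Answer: $- \frac{262431}{236} \approx -1112.0$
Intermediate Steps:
$I{\left(R,z \right)} = 139 R$
$I{\left(p{\left(5 \right)},18 \right)} - j{\left(-101,95 \right)} = 139 \left(-8\right) - \frac{1}{-135 - 101} = -1112 - \frac{1}{-236} = -1112 - - \frac{1}{236} = -1112 + \frac{1}{236} = - \frac{262431}{236}$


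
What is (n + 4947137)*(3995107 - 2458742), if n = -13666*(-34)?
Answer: 8314470916065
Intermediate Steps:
n = 464644
(n + 4947137)*(3995107 - 2458742) = (464644 + 4947137)*(3995107 - 2458742) = 5411781*1536365 = 8314470916065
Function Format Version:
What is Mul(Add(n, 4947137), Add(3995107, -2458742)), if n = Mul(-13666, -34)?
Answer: 8314470916065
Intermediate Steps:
n = 464644
Mul(Add(n, 4947137), Add(3995107, -2458742)) = Mul(Add(464644, 4947137), Add(3995107, -2458742)) = Mul(5411781, 1536365) = 8314470916065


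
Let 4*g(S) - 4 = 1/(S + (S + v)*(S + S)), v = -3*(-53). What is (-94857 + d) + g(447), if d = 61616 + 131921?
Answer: 214023694765/2168844 ≈ 98681.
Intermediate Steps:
v = 159
d = 193537
g(S) = 1 + 1/(4*(S + 2*S*(159 + S))) (g(S) = 1 + 1/(4*(S + (S + 159)*(S + S))) = 1 + 1/(4*(S + (159 + S)*(2*S))) = 1 + 1/(4*(S + 2*S*(159 + S))))
(-94857 + d) + g(447) = (-94857 + 193537) + (¼)*(1 + 8*447² + 1276*447)/(447*(319 + 2*447)) = 98680 + (¼)*(1/447)*(1 + 8*199809 + 570372)/(319 + 894) = 98680 + (¼)*(1/447)*(1 + 1598472 + 570372)/1213 = 98680 + (¼)*(1/447)*(1/1213)*2168845 = 98680 + 2168845/2168844 = 214023694765/2168844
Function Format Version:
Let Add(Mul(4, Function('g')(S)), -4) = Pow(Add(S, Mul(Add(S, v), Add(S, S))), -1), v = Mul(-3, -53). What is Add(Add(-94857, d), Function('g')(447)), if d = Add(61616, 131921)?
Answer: Rational(214023694765, 2168844) ≈ 98681.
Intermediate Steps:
v = 159
d = 193537
Function('g')(S) = Add(1, Mul(Rational(1, 4), Pow(Add(S, Mul(2, S, Add(159, S))), -1))) (Function('g')(S) = Add(1, Mul(Rational(1, 4), Pow(Add(S, Mul(Add(S, 159), Add(S, S))), -1))) = Add(1, Mul(Rational(1, 4), Pow(Add(S, Mul(Add(159, S), Mul(2, S))), -1))) = Add(1, Mul(Rational(1, 4), Pow(Add(S, Mul(2, S, Add(159, S))), -1))))
Add(Add(-94857, d), Function('g')(447)) = Add(Add(-94857, 193537), Mul(Rational(1, 4), Pow(447, -1), Pow(Add(319, Mul(2, 447)), -1), Add(1, Mul(8, Pow(447, 2)), Mul(1276, 447)))) = Add(98680, Mul(Rational(1, 4), Rational(1, 447), Pow(Add(319, 894), -1), Add(1, Mul(8, 199809), 570372))) = Add(98680, Mul(Rational(1, 4), Rational(1, 447), Pow(1213, -1), Add(1, 1598472, 570372))) = Add(98680, Mul(Rational(1, 4), Rational(1, 447), Rational(1, 1213), 2168845)) = Add(98680, Rational(2168845, 2168844)) = Rational(214023694765, 2168844)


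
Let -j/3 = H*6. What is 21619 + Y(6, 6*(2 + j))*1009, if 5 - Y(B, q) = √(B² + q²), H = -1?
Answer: 26664 - 6054*√401 ≈ -94567.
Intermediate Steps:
j = 18 (j = -(-3)*6 = -3*(-6) = 18)
Y(B, q) = 5 - √(B² + q²)
21619 + Y(6, 6*(2 + j))*1009 = 21619 + (5 - √(6² + (6*(2 + 18))²))*1009 = 21619 + (5 - √(36 + (6*20)²))*1009 = 21619 + (5 - √(36 + 120²))*1009 = 21619 + (5 - √(36 + 14400))*1009 = 21619 + (5 - √14436)*1009 = 21619 + (5 - 6*√401)*1009 = 21619 + (5045 - 6054*√401) = 26664 - 6054*√401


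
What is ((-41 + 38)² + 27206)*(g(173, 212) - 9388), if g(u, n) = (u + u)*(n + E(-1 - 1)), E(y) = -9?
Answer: 1656032750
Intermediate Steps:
g(u, n) = 2*u*(-9 + n) (g(u, n) = (u + u)*(n - 9) = (2*u)*(-9 + n) = 2*u*(-9 + n))
((-41 + 38)² + 27206)*(g(173, 212) - 9388) = ((-41 + 38)² + 27206)*(2*173*(-9 + 212) - 9388) = ((-3)² + 27206)*(2*173*203 - 9388) = (9 + 27206)*(70238 - 9388) = 27215*60850 = 1656032750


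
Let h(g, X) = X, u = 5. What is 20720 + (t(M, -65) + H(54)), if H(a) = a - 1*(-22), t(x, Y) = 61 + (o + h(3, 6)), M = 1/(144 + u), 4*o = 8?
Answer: 20865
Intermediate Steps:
o = 2 (o = (¼)*8 = 2)
M = 1/149 (M = 1/(144 + 5) = 1/149 ≈ 0.0067114)
t(x, Y) = 69 (t(x, Y) = 61 + (2 + 6) = 61 + 8 = 69)
H(a) = 22 + a (H(a) = a + 22 = 22 + a)
20720 + (t(M, -65) + H(54)) = 20720 + (69 + (22 + 54)) = 20720 + (69 + 76) = 20720 + 145 = 20865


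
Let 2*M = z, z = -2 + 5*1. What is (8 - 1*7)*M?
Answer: 3/2 ≈ 1.5000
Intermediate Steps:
z = 3 (z = -2 + 5 = 3)
M = 3/2 (M = (1/2)*3 = 3/2 ≈ 1.5000)
(8 - 1*7)*M = (8 - 1*7)*(3/2) = (8 - 7)*(3/2) = 1*(3/2) = 3/2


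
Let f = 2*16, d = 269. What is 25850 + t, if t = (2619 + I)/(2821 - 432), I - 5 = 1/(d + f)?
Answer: 18589240475/719089 ≈ 25851.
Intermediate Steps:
f = 32
I = 1506/301 (I = 5 + 1/(269 + 32) = 5 + 1/301 = 1506/301 ≈ 5.0033)
t = 789825/719089 (t = (2619 + 1506/301)/(2821 - 432) = (789825/301)/2389 = (789825/301)*(1/2389) = 789825/719089 ≈ 1.0984)
25850 + t = 25850 + 789825/719089 = 18589240475/719089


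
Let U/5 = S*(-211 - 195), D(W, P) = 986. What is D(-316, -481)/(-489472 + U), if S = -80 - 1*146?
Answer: -493/15346 ≈ -0.032126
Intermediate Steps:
S = -226 (S = -80 - 146 = -226)
U = 458780 (U = 5*(-226*(-211 - 195)) = 5*(-226*(-406)) = 5*91756 = 458780)
D(-316, -481)/(-489472 + U) = 986/(-489472 + 458780) = 986/(-30692) = 986*(-1/30692) = -493/15346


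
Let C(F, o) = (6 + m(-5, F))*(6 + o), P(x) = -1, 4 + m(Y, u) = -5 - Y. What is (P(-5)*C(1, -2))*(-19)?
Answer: 152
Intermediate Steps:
m(Y, u) = -9 - Y (m(Y, u) = -4 + (-5 - Y) = -9 - Y)
C(F, o) = 12 + 2*o (C(F, o) = (6 + (-9 - 1*(-5)))*(6 + o) = (6 + (-9 + 5))*(6 + o) = (6 - 4)*(6 + o) = 2*(6 + o) = 12 + 2*o)
(P(-5)*C(1, -2))*(-19) = -(12 + 2*(-2))*(-19) = -(12 - 4)*(-19) = -1*8*(-19) = -8*(-19) = 152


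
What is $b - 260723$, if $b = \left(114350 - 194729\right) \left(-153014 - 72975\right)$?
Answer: $18164509108$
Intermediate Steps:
$b = 18164769831$ ($b = \left(-80379\right) \left(-225989\right) = 18164769831$)
$b - 260723 = 18164769831 - 260723 = 18164509108$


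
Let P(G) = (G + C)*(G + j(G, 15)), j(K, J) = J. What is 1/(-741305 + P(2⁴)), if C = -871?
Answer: -1/767810 ≈ -1.3024e-6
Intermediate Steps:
P(G) = (-871 + G)*(15 + G) (P(G) = (G - 871)*(G + 15) = (-871 + G)*(15 + G))
1/(-741305 + P(2⁴)) = 1/(-741305 + (-13065 + (2⁴)² - 856*2⁴)) = 1/(-741305 + (-13065 + 16² - 856*16)) = 1/(-741305 + (-13065 + 256 - 13696)) = 1/(-741305 - 26505) = 1/(-767810) = -1/767810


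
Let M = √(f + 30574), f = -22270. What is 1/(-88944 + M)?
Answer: -1853/164813059 - √519/1977756708 ≈ -1.1255e-5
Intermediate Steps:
M = 4*√519 (M = √(-22270 + 30574) = √8304 = 4*√519 ≈ 91.126)
1/(-88944 + M) = 1/(-88944 + 4*√519)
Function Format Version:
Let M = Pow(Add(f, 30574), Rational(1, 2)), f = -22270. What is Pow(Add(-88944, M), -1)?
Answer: Add(Rational(-1853, 164813059), Mul(Rational(-1, 1977756708), Pow(519, Rational(1, 2)))) ≈ -1.1255e-5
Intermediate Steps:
M = Mul(4, Pow(519, Rational(1, 2))) (M = Pow(Add(-22270, 30574), Rational(1, 2)) = Pow(8304, Rational(1, 2)) = Mul(4, Pow(519, Rational(1, 2))) ≈ 91.126)
Pow(Add(-88944, M), -1) = Pow(Add(-88944, Mul(4, Pow(519, Rational(1, 2)))), -1)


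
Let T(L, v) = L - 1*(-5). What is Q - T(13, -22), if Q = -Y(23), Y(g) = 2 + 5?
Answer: -25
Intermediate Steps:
T(L, v) = 5 + L (T(L, v) = L + 5 = 5 + L)
Y(g) = 7
Q = -7 (Q = -1*7 = -7)
Q - T(13, -22) = -7 - (5 + 13) = -7 - 1*18 = -7 - 18 = -25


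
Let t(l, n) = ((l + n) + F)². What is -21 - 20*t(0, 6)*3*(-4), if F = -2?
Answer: 3819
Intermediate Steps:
t(l, n) = (-2 + l + n)² (t(l, n) = ((l + n) - 2)² = (-2 + l + n)²)
-21 - 20*t(0, 6)*3*(-4) = -21 - 20*(-2 + 0 + 6)²*3*(-4) = -21 - 20*4²*3*(-4) = -21 - 20*16*3*(-4) = -21 - 960*(-4) = -21 - 20*(-192) = -21 + 3840 = 3819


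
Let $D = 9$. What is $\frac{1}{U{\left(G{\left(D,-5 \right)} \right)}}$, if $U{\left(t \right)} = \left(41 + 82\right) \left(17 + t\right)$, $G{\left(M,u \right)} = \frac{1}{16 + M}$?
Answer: $\frac{25}{52398} \approx 0.00047712$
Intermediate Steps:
$U{\left(t \right)} = 2091 + 123 t$ ($U{\left(t \right)} = 123 \left(17 + t\right) = 2091 + 123 t$)
$\frac{1}{U{\left(G{\left(D,-5 \right)} \right)}} = \frac{1}{2091 + \frac{123}{16 + 9}} = \frac{1}{2091 + \frac{123}{25}} = \frac{1}{\frac{52398}{25}} = \frac{25}{52398}$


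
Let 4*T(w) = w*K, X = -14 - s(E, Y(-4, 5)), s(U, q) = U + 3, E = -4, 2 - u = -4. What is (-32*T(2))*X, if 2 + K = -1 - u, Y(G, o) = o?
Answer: -1872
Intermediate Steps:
u = 6 (u = 2 - 1*(-4) = 2 + 4 = 6)
s(U, q) = 3 + U
K = -9 (K = -2 + (-1 - 1*6) = -2 + (-1 - 6) = -2 - 7 = -9)
X = -13 (X = -14 - (3 - 4) = -14 - 1*(-1) = -14 + 1 = -13)
T(w) = -9*w/4 (T(w) = (w*(-9))/4 = (-9*w)/4 = -9*w/4)
(-32*T(2))*X = -(-72)*2*(-13) = -32*(-9/2)*(-13) = 144*(-13) = -1872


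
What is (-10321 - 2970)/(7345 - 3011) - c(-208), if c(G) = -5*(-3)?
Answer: -78301/4334 ≈ -18.067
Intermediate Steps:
c(G) = 15
(-10321 - 2970)/(7345 - 3011) - c(-208) = (-10321 - 2970)/(7345 - 3011) - 1*15 = -13291/4334 - 15 = -78301/4334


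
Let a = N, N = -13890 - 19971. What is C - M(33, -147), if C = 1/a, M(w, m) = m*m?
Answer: -731702350/33861 ≈ -21609.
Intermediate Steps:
M(w, m) = m²
N = -33861
a = -33861
C = -1/33861 (C = 1/(-33861) = -1/33861 ≈ -2.9533e-5)
C - M(33, -147) = -1/33861 - 1*(-147)² = -1/33861 - 1*21609 = -1/33861 - 21609 = -731702350/33861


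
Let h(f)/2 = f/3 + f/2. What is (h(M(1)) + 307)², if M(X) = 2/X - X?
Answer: 857476/9 ≈ 95275.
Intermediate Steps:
M(X) = -X + 2/X
h(f) = 5*f/3 (h(f) = 2*(f/3 + f/2) = 2*(5*f/6) = 5*f/3)
(h(M(1)) + 307)² = (5*(-1*1 + 2/1)/3 + 307)² = (5*(-1 + 2*1)/3 + 307)² = (5*(-1 + 2)/3 + 307)² = ((5/3)*1 + 307)² = (5/3 + 307)² = (926/3)² = 857476/9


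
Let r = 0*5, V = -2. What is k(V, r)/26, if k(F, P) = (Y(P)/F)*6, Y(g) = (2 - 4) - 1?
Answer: 9/26 ≈ 0.34615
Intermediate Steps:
Y(g) = -3 (Y(g) = -2 - 1 = -3)
r = 0
k(F, P) = -18/F (k(F, P) = -3/F*6 = -18/F)
k(V, r)/26 = -18/(-2)/26 = -18*(-½)*(1/26) = 9*(1/26) = 9/26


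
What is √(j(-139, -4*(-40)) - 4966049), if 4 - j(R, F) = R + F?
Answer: I*√4966066 ≈ 2228.5*I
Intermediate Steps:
j(R, F) = 4 - F - R (j(R, F) = 4 - (R + F) = 4 - (F + R) = 4 + (-F - R) = 4 - F - R)
√(j(-139, -4*(-40)) - 4966049) = √((4 - (-4)*(-40) - 1*(-139)) - 4966049) = √((4 - 1*160 + 139) - 4966049) = √((4 - 160 + 139) - 4966049) = √(-17 - 4966049) = √(-4966066) = I*√4966066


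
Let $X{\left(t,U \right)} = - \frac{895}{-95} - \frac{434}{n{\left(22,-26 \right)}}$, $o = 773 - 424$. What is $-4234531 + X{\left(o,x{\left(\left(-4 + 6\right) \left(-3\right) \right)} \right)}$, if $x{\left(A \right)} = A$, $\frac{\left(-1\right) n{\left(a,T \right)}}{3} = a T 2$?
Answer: $- \frac{138062345683}{32604} \approx -4.2345 \cdot 10^{6}$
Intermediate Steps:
$n{\left(a,T \right)} = - 6 T a$ ($n{\left(a,T \right)} = - 3 a T 2 = - 3 T a 2 = - 3 \cdot 2 T a = - 6 T a$)
$o = 349$
$X{\left(t,U \right)} = \frac{303041}{32604}$ ($X{\left(t,U \right)} = - \frac{895}{-95} - \frac{434}{\left(-6\right) \left(-26\right) 22} = \left(-895\right) \left(- \frac{1}{95}\right) - \frac{434}{3432} = \frac{179}{19} - \frac{217}{1716} = \frac{303041}{32604}$)
$-4234531 + X{\left(o,x{\left(\left(-4 + 6\right) \left(-3\right) \right)} \right)} = -4234531 + \frac{303041}{32604} = - \frac{138062345683}{32604}$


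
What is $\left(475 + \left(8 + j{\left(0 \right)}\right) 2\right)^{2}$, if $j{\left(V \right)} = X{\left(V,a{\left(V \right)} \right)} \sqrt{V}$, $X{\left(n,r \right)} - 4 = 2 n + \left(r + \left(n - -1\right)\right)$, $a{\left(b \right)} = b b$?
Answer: $241081$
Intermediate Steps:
$a{\left(b \right)} = b^{2}$
$X{\left(n,r \right)} = 5 + r + 3 n$ ($X{\left(n,r \right)} = 4 + \left(2 n + \left(r + \left(n - -1\right)\right)\right) = 4 + \left(2 n + \left(r + \left(n + 1\right)\right)\right) = 4 + \left(2 n + \left(r + \left(1 + n\right)\right)\right) = 4 + \left(2 n + \left(1 + n + r\right)\right) = 4 + \left(1 + r + 3 n\right) = 5 + r + 3 n$)
$j{\left(V \right)} = \sqrt{V} \left(5 + V^{2} + 3 V\right)$ ($j{\left(V \right)} = \left(5 + V^{2} + 3 V\right) \sqrt{V} = \sqrt{V} \left(5 + V^{2} + 3 V\right)$)
$\left(475 + \left(8 + j{\left(0 \right)}\right) 2\right)^{2} = \left(475 + \left(8 + \sqrt{0} \left(5 + 0^{2} + 3 \cdot 0\right)\right) 2\right)^{2} = \left(475 + \left(8 + 0 \left(5 + 0 + 0\right)\right) 2\right)^{2} = \left(475 + \left(8 + 0 \cdot 5\right) 2\right)^{2} = \left(475 + \left(8 + 0\right) 2\right)^{2} = \left(475 + 8 \cdot 2\right)^{2} = \left(475 + 16\right)^{2} = 491^{2} = 241081$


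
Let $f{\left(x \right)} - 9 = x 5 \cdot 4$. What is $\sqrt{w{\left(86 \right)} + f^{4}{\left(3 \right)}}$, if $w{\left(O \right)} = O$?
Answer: $\sqrt{22667207} \approx 4761.0$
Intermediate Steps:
$f{\left(x \right)} = 9 + 20 x$ ($f{\left(x \right)} = 9 + x 5 \cdot 4 = 9 + 5 x 4 = 9 + 20 x$)
$\sqrt{w{\left(86 \right)} + f^{4}{\left(3 \right)}} = \sqrt{86 + \left(9 + 20 \cdot 3\right)^{4}} = \sqrt{86 + \left(9 + 60\right)^{4}} = \sqrt{86 + 69^{4}} = \sqrt{86 + 22667121} = \sqrt{22667207}$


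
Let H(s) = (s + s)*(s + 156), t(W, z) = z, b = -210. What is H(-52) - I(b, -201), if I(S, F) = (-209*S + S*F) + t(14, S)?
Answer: -96706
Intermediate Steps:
H(s) = 2*s*(156 + s) (H(s) = (2*s)*(156 + s) = 2*s*(156 + s))
I(S, F) = -208*S + F*S (I(S, F) = (-209*S + S*F) + S = (-209*S + F*S) + S = -208*S + F*S)
H(-52) - I(b, -201) = 2*(-52)*(156 - 52) - (-210)*(-208 - 201) = 2*(-52)*104 - (-210)*(-409) = -10816 - 1*85890 = -10816 - 85890 = -96706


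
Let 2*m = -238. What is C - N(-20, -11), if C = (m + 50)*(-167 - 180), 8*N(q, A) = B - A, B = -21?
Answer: 95777/4 ≈ 23944.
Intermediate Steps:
m = -119 (m = (½)*(-238) = -119)
N(q, A) = -21/8 - A/8 (N(q, A) = (-21 - A)/8 = -21/8 - A/8)
C = 23943 (C = (-119 + 50)*(-167 - 180) = -69*(-347) = 23943)
C - N(-20, -11) = 23943 - (-21/8 - ⅛*(-11)) = 23943 - (-21/8 + 11/8) = 23943 - 1*(-5/4) = 23943 + 5/4 = 95777/4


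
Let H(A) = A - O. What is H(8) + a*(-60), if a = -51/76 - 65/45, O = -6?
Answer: 8033/57 ≈ 140.93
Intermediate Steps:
a = -1447/684 (a = -51*1/76 - 65*1/45 = -51/76 - 13/9 = -1447/684 ≈ -2.1155)
H(A) = 6 + A (H(A) = A - 1*(-6) = A + 6 = 6 + A)
H(8) + a*(-60) = (6 + 8) - 1447/684*(-60) = 14 + 7235/57 = 8033/57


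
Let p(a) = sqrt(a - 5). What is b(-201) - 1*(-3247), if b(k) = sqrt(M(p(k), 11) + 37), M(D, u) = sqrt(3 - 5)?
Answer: 3247 + sqrt(37 + I*sqrt(2)) ≈ 3253.1 + 0.11623*I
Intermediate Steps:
p(a) = sqrt(-5 + a)
M(D, u) = I*sqrt(2) (M(D, u) = sqrt(-2) = I*sqrt(2))
b(k) = sqrt(37 + I*sqrt(2)) (b(k) = sqrt(I*sqrt(2) + 37) = sqrt(37 + I*sqrt(2)))
b(-201) - 1*(-3247) = sqrt(37 + I*sqrt(2)) - 1*(-3247) = sqrt(37 + I*sqrt(2)) + 3247 = 3247 + sqrt(37 + I*sqrt(2))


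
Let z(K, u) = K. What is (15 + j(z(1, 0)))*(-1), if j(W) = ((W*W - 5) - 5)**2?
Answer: -96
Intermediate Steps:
j(W) = (-10 + W**2)**2 (j(W) = ((W**2 - 5) - 5)**2 = ((-5 + W**2) - 5)**2 = (-10 + W**2)**2)
(15 + j(z(1, 0)))*(-1) = (15 + (-10 + 1**2)**2)*(-1) = (15 + (-10 + 1)**2)*(-1) = (15 + (-9)**2)*(-1) = (15 + 81)*(-1) = 96*(-1) = -96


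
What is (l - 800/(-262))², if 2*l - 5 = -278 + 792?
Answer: 4731926521/68644 ≈ 68934.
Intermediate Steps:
l = 519/2 (l = 5/2 + (-278 + 792)/2 = 5/2 + (½)*514 = 5/2 + 257 = 519/2 ≈ 259.50)
(l - 800/(-262))² = (519/2 - 800/(-262))² = (519/2 - 800*(-1/262))² = (519/2 + 400/131)² = (68789/262)² = 4731926521/68644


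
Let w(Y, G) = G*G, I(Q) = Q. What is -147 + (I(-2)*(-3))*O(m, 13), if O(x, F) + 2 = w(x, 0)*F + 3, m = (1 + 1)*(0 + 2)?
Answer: -141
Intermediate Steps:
w(Y, G) = G²
m = 4 (m = 2*2 = 4)
O(x, F) = 1 (O(x, F) = -2 + (0²*F + 3) = -2 + (0*F + 3) = -2 + (0 + 3) = -2 + 3 = 1)
-147 + (I(-2)*(-3))*O(m, 13) = -147 - 2*(-3)*1 = -147 + 6*1 = -147 + 6 = -141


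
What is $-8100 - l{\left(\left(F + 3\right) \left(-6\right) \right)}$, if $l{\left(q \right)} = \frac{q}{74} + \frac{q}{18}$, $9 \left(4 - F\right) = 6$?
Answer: $- \frac{2696426}{333} \approx -8097.4$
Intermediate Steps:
$F = \frac{10}{3}$ ($F = 4 - \frac{2}{3} = \frac{10}{3} \approx 3.3333$)
$l{\left(q \right)} = \frac{23 q}{333}$ ($l{\left(q \right)} = q \frac{1}{74} + q \frac{1}{18} = \frac{q}{74} + \frac{q}{18} = \frac{23 q}{333}$)
$-8100 - l{\left(\left(F + 3\right) \left(-6\right) \right)} = -8100 - \frac{23 \left(\frac{10}{3} + 3\right) \left(-6\right)}{333} = -8100 - \frac{23 \cdot \frac{19}{3} \left(-6\right)}{333} = -8100 - \frac{23}{333} \left(-38\right) = -8100 - - \frac{874}{333} = -8100 + \frac{874}{333} = - \frac{2696426}{333}$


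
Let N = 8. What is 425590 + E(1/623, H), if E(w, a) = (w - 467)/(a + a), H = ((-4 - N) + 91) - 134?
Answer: 2916597364/6853 ≈ 4.2559e+5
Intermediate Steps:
H = -55 (H = ((-4 - 1*8) + 91) - 134 = ((-4 - 8) + 91) - 134 = (-12 + 91) - 134 = 79 - 134 = -55)
E(w, a) = (-467 + w)/(2*a) (E(w, a) = (-467 + w)/((2*a)) = (-467 + w)*(1/(2*a)) = (-467 + w)/(2*a))
425590 + E(1/623, H) = 425590 + (½)*(-467 + 1/623)/(-55) = 425590 + (½)*(-1/55)*(-467 + 1/623) = 425590 + (½)*(-1/55)*(-290940/623) = 425590 + 29094/6853 = 2916597364/6853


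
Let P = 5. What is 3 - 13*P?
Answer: -62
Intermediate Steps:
3 - 13*P = 3 - 13*5 = 3 - 65 = -62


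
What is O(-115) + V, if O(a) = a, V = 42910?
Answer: 42795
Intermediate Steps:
O(-115) + V = -115 + 42910 = 42795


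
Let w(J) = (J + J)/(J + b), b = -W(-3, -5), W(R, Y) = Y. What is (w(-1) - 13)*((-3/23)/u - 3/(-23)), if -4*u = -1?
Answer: 243/46 ≈ 5.2826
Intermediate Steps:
u = ¼ (u = -¼*(-1) = ¼ ≈ 0.25000)
b = 5 (b = -1*(-5) = 5)
w(J) = 2*J/(5 + J) (w(J) = (J + J)/(J + 5) = (2*J)/(5 + J) = 2*J/(5 + J))
(w(-1) - 13)*((-3/23)/u - 3/(-23)) = (2*(-1)/(5 - 1) - 13)*((-3/23)/(¼) - 3/(-23)) = (2*(-1)/4 - 13)*(-3*1/23*4 - 3*(-1/23)) = (2*(-1)*(¼) - 13)*(-3/23*4 + 3/23) = (-½ - 13)*(-12/23 + 3/23) = -27/2*(-9/23) = 243/46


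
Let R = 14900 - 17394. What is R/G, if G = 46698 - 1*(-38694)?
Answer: -1247/42696 ≈ -0.029206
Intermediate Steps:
G = 85392 (G = 46698 + 38694 = 85392)
R = -2494
R/G = -2494/85392 = -2494*1/85392 = -1247/42696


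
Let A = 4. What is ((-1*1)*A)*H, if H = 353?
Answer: -1412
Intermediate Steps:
((-1*1)*A)*H = (-1*1*4)*353 = -1*4*353 = -4*353 = -1412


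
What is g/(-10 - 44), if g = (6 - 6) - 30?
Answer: 5/9 ≈ 0.55556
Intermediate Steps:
g = -30 (g = 0 - 30 = -30)
g/(-10 - 44) = -30/(-10 - 44) = -30/(-54) = -30*(-1/54) = 5/9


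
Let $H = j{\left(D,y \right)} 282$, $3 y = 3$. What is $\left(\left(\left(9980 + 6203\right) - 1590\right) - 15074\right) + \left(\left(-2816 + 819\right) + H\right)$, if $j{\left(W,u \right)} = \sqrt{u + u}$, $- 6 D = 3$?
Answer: $-2478 + 282 \sqrt{2} \approx -2079.2$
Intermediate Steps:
$y = 1$ ($y = \frac{1}{3} \cdot 3 = 1$)
$D = - \frac{1}{2}$ ($D = \left(- \frac{1}{6}\right) 3 = - \frac{1}{2} \approx -0.5$)
$j{\left(W,u \right)} = \sqrt{2} \sqrt{u}$ ($j{\left(W,u \right)} = \sqrt{2 u} = \sqrt{2} \sqrt{u}$)
$H = 282 \sqrt{2}$ ($H = \sqrt{2} \sqrt{1} \cdot 282 = \sqrt{2} \cdot 1 \cdot 282 = \sqrt{2} \cdot 282 = 282 \sqrt{2} \approx 398.81$)
$\left(\left(\left(9980 + 6203\right) - 1590\right) - 15074\right) + \left(\left(-2816 + 819\right) + H\right) = \left(\left(\left(9980 + 6203\right) - 1590\right) - 15074\right) + \left(\left(-2816 + 819\right) + 282 \sqrt{2}\right) = \left(\left(16183 - 1590\right) - 15074\right) - \left(1997 - 282 \sqrt{2}\right) = \left(14593 - 15074\right) - \left(1997 - 282 \sqrt{2}\right) = -481 - \left(1997 - 282 \sqrt{2}\right) = -2478 + 282 \sqrt{2}$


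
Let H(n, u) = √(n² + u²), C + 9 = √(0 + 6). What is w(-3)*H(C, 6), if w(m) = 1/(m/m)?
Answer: √(123 - 18*√6) ≈ 8.8831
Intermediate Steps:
C = -9 + √6 (C = -9 + √(0 + 6) = -9 + √6 ≈ -6.5505)
w(m) = 1 (w(m) = 1/1 = 1)
w(-3)*H(C, 6) = 1*√((-9 + √6)² + 6²) = 1*√((-9 + √6)² + 36) = 1*√(36 + (-9 + √6)²) = √(36 + (-9 + √6)²)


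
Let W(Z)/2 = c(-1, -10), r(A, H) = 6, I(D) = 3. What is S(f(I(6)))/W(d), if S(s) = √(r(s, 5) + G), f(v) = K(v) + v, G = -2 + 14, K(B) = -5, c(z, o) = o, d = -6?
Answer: -3*√2/20 ≈ -0.21213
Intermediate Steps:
G = 12
f(v) = -5 + v
W(Z) = -20 (W(Z) = 2*(-10) = -20)
S(s) = 3*√2 (S(s) = √(6 + 12) = √18 = 3*√2)
S(f(I(6)))/W(d) = (3*√2)/(-20) = (3*√2)*(-1/20) = -3*√2/20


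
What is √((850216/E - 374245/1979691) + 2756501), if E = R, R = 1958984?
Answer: √647790857285448533653052878395/484772874243 ≈ 1660.3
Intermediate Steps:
E = 1958984
√((850216/E - 374245/1979691) + 2756501) = √((850216/1958984 - 374245/1979691) + 2756501) = √((850216*(1/1958984) - 374245*1/1979691) + 2756501) = √((106277/244873 - 374245/1979691) + 2756501) = √(118753124522/484772874243 + 2756501) = √(1336277031376828265/484772874243) = √647790857285448533653052878395/484772874243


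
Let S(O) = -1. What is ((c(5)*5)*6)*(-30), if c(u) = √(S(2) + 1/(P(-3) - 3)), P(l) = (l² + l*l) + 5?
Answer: -90*I*√95 ≈ -877.21*I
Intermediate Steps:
P(l) = 5 + 2*l² (P(l) = (l² + l²) + 5 = 2*l² + 5 = 5 + 2*l²)
c(u) = I*√95/10 (c(u) = √(-1 + 1/((5 + 2*(-3)²) - 3)) = √(-1 + 1/((5 + 2*9) - 3)) = √(-1 + 1/((5 + 18) - 3)) = √(-1 + 1/(23 - 3)) = √(-1 + 1/20) = √(-19/20) = I*√95/10)
((c(5)*5)*6)*(-30) = (((I*√95/10)*5)*6)*(-30) = ((I*√95/2)*6)*(-30) = (3*I*√95)*(-30) = -90*I*√95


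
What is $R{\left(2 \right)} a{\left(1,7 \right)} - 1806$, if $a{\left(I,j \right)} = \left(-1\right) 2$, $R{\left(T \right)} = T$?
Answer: $-1810$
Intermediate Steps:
$a{\left(I,j \right)} = -2$
$R{\left(2 \right)} a{\left(1,7 \right)} - 1806 = 2 \left(-2\right) - 1806 = -4 - 1806 = -1810$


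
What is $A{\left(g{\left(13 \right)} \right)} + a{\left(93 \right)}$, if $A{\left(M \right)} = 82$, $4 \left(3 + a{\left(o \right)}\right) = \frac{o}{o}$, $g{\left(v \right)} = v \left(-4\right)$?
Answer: $\frac{317}{4} \approx 79.25$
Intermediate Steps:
$g{\left(v \right)} = - 4 v$
$a{\left(o \right)} = - \frac{11}{4}$ ($a{\left(o \right)} = -3 + \frac{o \frac{1}{o}}{4} = -3 + \frac{1}{4} \cdot 1 = -3 + \frac{1}{4} = - \frac{11}{4}$)
$A{\left(g{\left(13 \right)} \right)} + a{\left(93 \right)} = 82 - \frac{11}{4} = \frac{317}{4}$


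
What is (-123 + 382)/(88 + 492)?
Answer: 259/580 ≈ 0.44655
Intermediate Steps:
(-123 + 382)/(88 + 492) = 259/580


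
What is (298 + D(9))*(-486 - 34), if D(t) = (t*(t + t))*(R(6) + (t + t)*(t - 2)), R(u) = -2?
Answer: -10600720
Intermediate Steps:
D(t) = 2*t²*(-2 + 2*t*(-2 + t)) (D(t) = (t*(t + t))*(-2 + (t + t)*(t - 2)) = (t*(2*t))*(-2 + (2*t)*(-2 + t)) = (2*t²)*(-2 + 2*t*(-2 + t)) = 2*t²*(-2 + 2*t*(-2 + t)))
(298 + D(9))*(-486 - 34) = (298 + 4*9²*(-1 + 9² - 2*9))*(-486 - 34) = (298 + 4*81*(-1 + 81 - 18))*(-520) = (298 + 4*81*62)*(-520) = (298 + 20088)*(-520) = 20386*(-520) = -10600720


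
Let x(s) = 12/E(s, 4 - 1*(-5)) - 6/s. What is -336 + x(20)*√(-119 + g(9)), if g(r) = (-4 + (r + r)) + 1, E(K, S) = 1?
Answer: -336 + 117*I*√26/5 ≈ -336.0 + 119.32*I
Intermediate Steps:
g(r) = -3 + 2*r (g(r) = (-4 + 2*r) + 1 = -3 + 2*r)
x(s) = 12 - 6/s (x(s) = 12/1 - 6/s = 12*1 - 6/s = 12 - 6/s)
-336 + x(20)*√(-119 + g(9)) = -336 + (12 - 6/20)*√(-119 + (-3 + 2*9)) = -336 + (12 - 6*1/20)*√(-119 + (-3 + 18)) = -336 + (12 - 3/10)*√(-119 + 15) = -336 + 117*√(-104)/10 = -336 + 117*(2*I*√26)/10 = -336 + 117*I*√26/5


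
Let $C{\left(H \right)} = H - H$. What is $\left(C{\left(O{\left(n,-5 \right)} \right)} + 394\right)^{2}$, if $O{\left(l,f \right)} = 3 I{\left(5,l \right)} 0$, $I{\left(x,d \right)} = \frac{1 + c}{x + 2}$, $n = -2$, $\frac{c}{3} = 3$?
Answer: $155236$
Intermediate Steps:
$c = 9$ ($c = 3 \cdot 3 = 9$)
$I{\left(x,d \right)} = \frac{10}{2 + x}$ ($I{\left(x,d \right)} = \frac{1 + 9}{x + 2} = \frac{10}{2 + x}$)
$O{\left(l,f \right)} = 0$ ($O{\left(l,f \right)} = 3 \frac{10}{2 + 5} \cdot 0 = 3 \cdot \frac{10}{7} \cdot 0 = \frac{30}{7} \cdot 0 = 0$)
$C{\left(H \right)} = 0$
$\left(C{\left(O{\left(n,-5 \right)} \right)} + 394\right)^{2} = \left(0 + 394\right)^{2} = 394^{2} = 155236$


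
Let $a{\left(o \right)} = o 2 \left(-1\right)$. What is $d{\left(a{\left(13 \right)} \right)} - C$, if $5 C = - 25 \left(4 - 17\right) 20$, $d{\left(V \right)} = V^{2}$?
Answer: $-624$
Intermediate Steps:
$a{\left(o \right)} = - 2 o$ ($a{\left(o \right)} = 2 o \left(-1\right) = - 2 o$)
$C = 1300$ ($C = \frac{- 25 \left(4 - 17\right) 20}{5} = \frac{\left(-25\right) \left(-13\right) 20}{5} = \frac{325 \cdot 20}{5} = \frac{1}{5} \cdot 6500 = 1300$)
$d{\left(a{\left(13 \right)} \right)} - C = \left(\left(-2\right) 13\right)^{2} - 1300 = \left(-26\right)^{2} - 1300 = 676 - 1300 = -624$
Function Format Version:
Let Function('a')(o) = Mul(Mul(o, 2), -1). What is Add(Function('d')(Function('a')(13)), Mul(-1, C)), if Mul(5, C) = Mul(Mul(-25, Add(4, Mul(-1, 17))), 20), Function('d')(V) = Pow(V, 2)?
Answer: -624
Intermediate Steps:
Function('a')(o) = Mul(-2, o) (Function('a')(o) = Mul(Mul(2, o), -1) = Mul(-2, o))
C = 1300 (C = Mul(Rational(1, 5), Mul(Mul(-25, Add(4, Mul(-1, 17))), 20)) = Mul(Rational(1, 5), Mul(Mul(-25, Add(4, -17)), 20)) = Mul(Rational(1, 5), Mul(Mul(-25, -13), 20)) = Mul(Rational(1, 5), Mul(325, 20)) = Mul(Rational(1, 5), 6500) = 1300)
Add(Function('d')(Function('a')(13)), Mul(-1, C)) = Add(Pow(Mul(-2, 13), 2), Mul(-1, 1300)) = Add(Pow(-26, 2), -1300) = Add(676, -1300) = -624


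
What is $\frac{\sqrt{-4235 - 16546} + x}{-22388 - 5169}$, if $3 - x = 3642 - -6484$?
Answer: $\frac{10123}{27557} - \frac{3 i \sqrt{2309}}{27557} \approx 0.36735 - 0.0052312 i$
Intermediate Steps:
$x = -10123$ ($x = 3 - \left(3642 - -6484\right) = 3 - \left(3642 + 6484\right) = 3 - 10126 = -10123$)
$\frac{\sqrt{-4235 - 16546} + x}{-22388 - 5169} = \frac{\sqrt{-4235 - 16546} - 10123}{-22388 - 5169} = \frac{\sqrt{-20781} - 10123}{-27557} = \left(3 i \sqrt{2309} - 10123\right) \left(- \frac{1}{27557}\right) = \left(-10123 + 3 i \sqrt{2309}\right) \left(- \frac{1}{27557}\right) = \frac{10123}{27557} - \frac{3 i \sqrt{2309}}{27557}$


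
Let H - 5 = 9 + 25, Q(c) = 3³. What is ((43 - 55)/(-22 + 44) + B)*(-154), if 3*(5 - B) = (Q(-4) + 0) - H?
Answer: -1302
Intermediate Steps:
Q(c) = 27
H = 39 (H = 5 + (9 + 25) = 5 + 34 = 39)
B = 9 (B = 5 - ((27 + 0) - 1*39)/3 = 5 - (27 - 39)/3 = 5 - ⅓*(-12) = 5 + 4 = 9)
((43 - 55)/(-22 + 44) + B)*(-154) = ((43 - 55)/(-22 + 44) + 9)*(-154) = (-12/22 + 9)*(-154) = (-12*1/22 + 9)*(-154) = (-6/11 + 9)*(-154) = (93/11)*(-154) = -1302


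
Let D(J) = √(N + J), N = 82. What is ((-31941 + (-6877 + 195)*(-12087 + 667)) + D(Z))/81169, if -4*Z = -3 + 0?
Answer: 76276499/81169 + √331/162338 ≈ 939.72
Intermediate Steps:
Z = ¾ (Z = -(-3 + 0)/4 = -¼*(-3) = ¾ ≈ 0.75000)
D(J) = √(82 + J)
((-31941 + (-6877 + 195)*(-12087 + 667)) + D(Z))/81169 = ((-31941 + (-6877 + 195)*(-12087 + 667)) + √(82 + ¾))/81169 = ((-31941 - 6682*(-11420)) + √(331/4))*(1/81169) = ((-31941 + 76308440) + √331/2)*(1/81169) = (76276499 + √331/2)*(1/81169) = 76276499/81169 + √331/162338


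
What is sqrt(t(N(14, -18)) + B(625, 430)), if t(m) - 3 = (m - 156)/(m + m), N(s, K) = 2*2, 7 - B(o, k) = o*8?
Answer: I*sqrt(5009) ≈ 70.774*I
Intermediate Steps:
B(o, k) = 7 - 8*o (B(o, k) = 7 - o*8 = 7 - 8*o)
N(s, K) = 4
t(m) = 3 + (-156 + m)/(2*m) (t(m) = 3 + (m - 156)/(m + m) = 3 + (-156 + m)/((2*m)) = 3 + (-156 + m)*(1/(2*m)) = 3 + (-156 + m)/(2*m))
sqrt(t(N(14, -18)) + B(625, 430)) = sqrt((7/2 - 78/4) + (7 - 8*625)) = sqrt((7/2 - 78*1/4) + (7 - 5000)) = sqrt((7/2 - 39/2) - 4993) = sqrt(-16 - 4993) = sqrt(-5009) = I*sqrt(5009)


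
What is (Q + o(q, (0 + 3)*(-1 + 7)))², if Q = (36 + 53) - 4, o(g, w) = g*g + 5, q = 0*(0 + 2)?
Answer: 8100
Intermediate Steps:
q = 0 (q = 0*2 = 0)
o(g, w) = 5 + g² (o(g, w) = g² + 5 = 5 + g²)
Q = 85 (Q = 89 - 4 = 85)
(Q + o(q, (0 + 3)*(-1 + 7)))² = (85 + (5 + 0²))² = (85 + (5 + 0))² = (85 + 5)² = 90² = 8100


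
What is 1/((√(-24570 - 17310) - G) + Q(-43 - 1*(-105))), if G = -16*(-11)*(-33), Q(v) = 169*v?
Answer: 8143/132637838 - I*√10470/132637838 ≈ 6.1393e-5 - 7.7145e-7*I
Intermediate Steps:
G = -5808 (G = 176*(-33) = -5808)
1/((√(-24570 - 17310) - G) + Q(-43 - 1*(-105))) = 1/((√(-24570 - 17310) - 1*(-5808)) + 169*(-43 - 1*(-105))) = 1/((√(-41880) + 5808) + 169*(-43 + 105)) = 1/((2*I*√10470 + 5808) + 169*62) = 1/((5808 + 2*I*√10470) + 10478) = 1/(16286 + 2*I*√10470)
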